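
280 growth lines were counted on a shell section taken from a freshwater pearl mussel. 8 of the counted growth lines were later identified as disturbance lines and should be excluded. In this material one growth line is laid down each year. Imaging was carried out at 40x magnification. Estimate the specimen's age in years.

True growth line count = 280 − 8 = 272.
At one growth line per year, that is 272 years.

272 years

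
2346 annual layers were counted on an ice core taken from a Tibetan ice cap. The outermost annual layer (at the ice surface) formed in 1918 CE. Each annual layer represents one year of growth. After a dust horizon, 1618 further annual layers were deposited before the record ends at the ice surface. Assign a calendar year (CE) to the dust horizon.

300 CE

1618 annual layers formed after the dust horizon.
The annual layer at the ice surface is 1918 CE, so the dust horizon dates to 1918 − 1618 = 300 CE.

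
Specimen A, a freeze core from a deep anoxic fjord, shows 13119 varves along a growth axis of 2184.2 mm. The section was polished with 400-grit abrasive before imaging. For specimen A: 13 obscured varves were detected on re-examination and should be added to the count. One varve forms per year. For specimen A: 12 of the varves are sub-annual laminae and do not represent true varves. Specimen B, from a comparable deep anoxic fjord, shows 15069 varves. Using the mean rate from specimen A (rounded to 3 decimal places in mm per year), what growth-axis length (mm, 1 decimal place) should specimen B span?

Specimen A: adjusted count: 13119 − 12 + 13 = 13120 varves.
A: 2184.2 mm over 13120 years gives 2184.2 / 13120 ≈ 0.166 mm/year.
Length of B = 0.166 × 15069 = 2501.5 mm.

2501.5 mm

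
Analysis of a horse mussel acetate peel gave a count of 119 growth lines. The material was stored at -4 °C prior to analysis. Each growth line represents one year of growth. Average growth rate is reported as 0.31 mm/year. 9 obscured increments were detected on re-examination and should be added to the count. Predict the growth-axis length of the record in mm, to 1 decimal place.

True growth line count = 119 + 9 = 128.
Length ≈ 0.31 × 128 = 39.7 mm.

39.7 mm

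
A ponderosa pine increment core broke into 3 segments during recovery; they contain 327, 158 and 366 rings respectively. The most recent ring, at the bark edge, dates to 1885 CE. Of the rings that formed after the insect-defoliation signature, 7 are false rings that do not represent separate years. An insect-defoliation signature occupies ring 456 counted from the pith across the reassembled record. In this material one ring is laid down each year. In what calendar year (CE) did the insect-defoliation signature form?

1497 CE

Total rings = 327 + 158 + 366 = 851.
851 − 456 = 395 rings lie beyond the insect-defoliation signature toward the bark edge.
395 − 7 false = 388 true rings after the insect-defoliation signature.
1885 − 388 = 1497 CE.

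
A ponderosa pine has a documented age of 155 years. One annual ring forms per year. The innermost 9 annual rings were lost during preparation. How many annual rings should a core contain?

146 annual rings

Expected annual rings over 155 years: 155.
Subtracting the 9 annual rings not captured gives 155 − 9 = 146 annual rings in the record.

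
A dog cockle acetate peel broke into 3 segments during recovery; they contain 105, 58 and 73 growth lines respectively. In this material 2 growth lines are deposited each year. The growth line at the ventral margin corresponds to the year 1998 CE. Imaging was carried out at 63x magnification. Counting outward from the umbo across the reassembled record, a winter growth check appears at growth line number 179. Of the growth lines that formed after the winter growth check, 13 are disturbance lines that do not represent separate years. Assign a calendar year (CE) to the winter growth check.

1976 CE

Total growth lines = 105 + 58 + 73 = 236.
The winter growth check sits at growth line 179 from the umbo, so 236 − 179 = 57 growth lines formed after it.
Excluding 13 false growth lines: 57 − 13 = 44.
With 2 growth lines per year, 44 / 2 = 22 years.
1998 − 22 = 1976 CE.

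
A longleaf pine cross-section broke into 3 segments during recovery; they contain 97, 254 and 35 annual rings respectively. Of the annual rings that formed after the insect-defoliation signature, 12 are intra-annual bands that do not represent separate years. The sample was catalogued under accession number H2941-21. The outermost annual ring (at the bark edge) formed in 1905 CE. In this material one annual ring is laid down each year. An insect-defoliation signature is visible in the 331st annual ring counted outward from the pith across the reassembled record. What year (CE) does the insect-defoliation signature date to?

Total annual rings = 97 + 254 + 35 = 386.
Between annual ring 331 and the bark edge there are 386 − 331 = 55 annual rings.
Removing the 12 false annual rings leaves 55 − 12 = 43 true annual rings beyond the insect-defoliation signature.
1905 − 43 = 1862 CE.

1862 CE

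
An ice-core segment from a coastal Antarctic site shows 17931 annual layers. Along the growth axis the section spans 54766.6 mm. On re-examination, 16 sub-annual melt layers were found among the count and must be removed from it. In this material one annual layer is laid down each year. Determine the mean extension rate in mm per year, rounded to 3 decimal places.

Correcting the raw count gives 17931 − 16 = 17915 true annual layers.
Mean rate = 54766.6 mm / 17915 years ≈ 3.057 mm per year.

3.057 mm per year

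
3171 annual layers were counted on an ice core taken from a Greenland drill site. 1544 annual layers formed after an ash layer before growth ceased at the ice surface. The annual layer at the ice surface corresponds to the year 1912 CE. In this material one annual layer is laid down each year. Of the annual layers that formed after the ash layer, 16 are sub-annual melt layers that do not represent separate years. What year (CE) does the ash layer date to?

1544 annual layers post-date the ash layer.
Removing the 16 false annual layers leaves 1544 − 16 = 1528 true annual layers beyond the ash layer.
Counting back 1528 years from 1912 CE places the ash layer in 1912 − 1528 = 384 CE.

384 CE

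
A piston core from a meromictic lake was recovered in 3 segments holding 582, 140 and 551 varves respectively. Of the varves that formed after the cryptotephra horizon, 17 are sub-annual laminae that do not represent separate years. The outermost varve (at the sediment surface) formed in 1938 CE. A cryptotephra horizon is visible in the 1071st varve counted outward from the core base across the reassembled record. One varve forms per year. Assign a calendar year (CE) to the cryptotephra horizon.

Total varves = 582 + 140 + 551 = 1273.
1273 − 1071 = 202 varves lie beyond the cryptotephra horizon toward the sediment surface.
Removing the 17 false varves leaves 202 − 17 = 185 true varves beyond the cryptotephra horizon.
Counting back 185 years from 1938 CE places the cryptotephra horizon in 1938 − 185 = 1753 CE.

1753 CE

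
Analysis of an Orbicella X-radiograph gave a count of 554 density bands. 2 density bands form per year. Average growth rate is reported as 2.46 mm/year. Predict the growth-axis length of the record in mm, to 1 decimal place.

681.4 mm

554 density bands at 2 per year is 554 / 2 = 277 years.
Predicted length = 2.46 mm/year × 277 years = 681.4 mm.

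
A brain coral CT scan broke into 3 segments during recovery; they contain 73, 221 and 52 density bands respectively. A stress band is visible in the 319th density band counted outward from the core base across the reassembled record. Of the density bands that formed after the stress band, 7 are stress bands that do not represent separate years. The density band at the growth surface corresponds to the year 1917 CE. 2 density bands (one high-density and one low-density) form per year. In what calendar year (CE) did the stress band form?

1907 CE

Total density bands = 73 + 221 + 52 = 346.
Between density band 319 and the growth surface there are 346 − 319 = 27 density bands.
Excluding 7 false density bands: 27 − 7 = 20.
Dividing by 2 density bands per year: 20 / 2 = 10 years.
Counting back 10 years from 1917 CE places the stress band in 1917 − 10 = 1907 CE.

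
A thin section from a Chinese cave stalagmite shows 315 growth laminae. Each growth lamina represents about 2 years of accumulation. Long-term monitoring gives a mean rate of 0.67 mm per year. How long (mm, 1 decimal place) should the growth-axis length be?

315 growth laminae at 2 years each span 315 × 2 = 630 years.
Length ≈ 0.67 × 630 = 422.1 mm.

422.1 mm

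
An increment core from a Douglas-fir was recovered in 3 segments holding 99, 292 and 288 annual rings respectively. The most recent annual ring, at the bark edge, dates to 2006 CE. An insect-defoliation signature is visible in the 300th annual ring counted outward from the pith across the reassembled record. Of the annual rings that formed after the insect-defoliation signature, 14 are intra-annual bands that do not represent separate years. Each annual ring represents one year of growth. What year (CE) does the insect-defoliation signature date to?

1641 CE

Total annual rings = 99 + 292 + 288 = 679.
The insect-defoliation signature sits at annual ring 300 from the pith, so 679 − 300 = 379 annual rings formed after it.
Excluding 14 false annual rings: 379 − 14 = 365.
The annual ring at the bark edge is 2006 CE, so the insect-defoliation signature dates to 2006 − 365 = 1641 CE.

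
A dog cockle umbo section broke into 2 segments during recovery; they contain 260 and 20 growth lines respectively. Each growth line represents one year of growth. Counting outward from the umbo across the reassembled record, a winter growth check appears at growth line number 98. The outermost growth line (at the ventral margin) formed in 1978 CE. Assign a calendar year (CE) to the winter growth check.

Total growth lines = 260 + 20 = 280.
Between growth line 98 and the ventral margin there are 280 − 98 = 182 growth lines.
Counting back 182 years from 1978 CE places the winter growth check in 1978 − 182 = 1796 CE.

1796 CE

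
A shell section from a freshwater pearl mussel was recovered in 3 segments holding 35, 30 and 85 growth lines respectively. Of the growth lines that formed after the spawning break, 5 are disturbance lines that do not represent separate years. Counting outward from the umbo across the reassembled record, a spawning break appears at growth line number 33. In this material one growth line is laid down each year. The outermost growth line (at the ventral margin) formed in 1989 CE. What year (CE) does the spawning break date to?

Total growth lines = 35 + 30 + 85 = 150.
The spawning break sits at growth line 33 from the umbo, so 150 − 33 = 117 growth lines formed after it.
Removing the 5 false growth lines leaves 117 − 5 = 112 true growth lines beyond the spawning break.
The growth line at the ventral margin is 1989 CE, so the spawning break dates to 1989 − 112 = 1877 CE.

1877 CE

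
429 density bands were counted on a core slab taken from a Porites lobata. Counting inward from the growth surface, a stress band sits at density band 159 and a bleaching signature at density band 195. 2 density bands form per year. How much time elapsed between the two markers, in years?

18 years

The two markers are separated by 195 − 159 = 36 density bands.
36 density bands at 2 per year is 36 / 2 = 18 years.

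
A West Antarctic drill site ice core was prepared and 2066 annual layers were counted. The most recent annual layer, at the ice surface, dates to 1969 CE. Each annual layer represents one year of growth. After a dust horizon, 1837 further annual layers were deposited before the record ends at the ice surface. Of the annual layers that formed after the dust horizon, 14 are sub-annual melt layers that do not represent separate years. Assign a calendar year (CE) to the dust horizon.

1837 annual layers post-date the dust horizon.
1837 − 14 false = 1823 true annual layers after the dust horizon.
Counting back 1823 years from 1969 CE places the dust horizon in 1969 − 1823 = 146 CE.

146 CE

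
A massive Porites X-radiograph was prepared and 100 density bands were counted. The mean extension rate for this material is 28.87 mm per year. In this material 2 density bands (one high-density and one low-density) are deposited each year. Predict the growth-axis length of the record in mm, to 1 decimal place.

1443.5 mm

100 density bands at 2 per year is 100 / 2 = 50 years.
Predicted length = 28.87 mm/year × 50 years = 1443.5 mm.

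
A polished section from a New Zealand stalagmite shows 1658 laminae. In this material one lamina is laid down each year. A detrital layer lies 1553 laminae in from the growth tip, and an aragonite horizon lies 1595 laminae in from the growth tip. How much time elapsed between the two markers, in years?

42 yr

1595 − 1553 = 42 laminae lie between the two events.
That is 42 years at one lamina per year.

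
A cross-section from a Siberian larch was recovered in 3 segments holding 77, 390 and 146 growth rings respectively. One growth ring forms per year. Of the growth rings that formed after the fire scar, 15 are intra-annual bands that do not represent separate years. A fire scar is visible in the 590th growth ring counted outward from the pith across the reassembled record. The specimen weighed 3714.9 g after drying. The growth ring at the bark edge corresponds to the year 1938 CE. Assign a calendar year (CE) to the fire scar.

1930 CE

Total growth rings = 77 + 390 + 146 = 613.
613 − 590 = 23 growth rings lie beyond the fire scar toward the bark edge.
23 − 15 false = 8 true growth rings after the fire scar.
1938 − 8 = 1930 CE.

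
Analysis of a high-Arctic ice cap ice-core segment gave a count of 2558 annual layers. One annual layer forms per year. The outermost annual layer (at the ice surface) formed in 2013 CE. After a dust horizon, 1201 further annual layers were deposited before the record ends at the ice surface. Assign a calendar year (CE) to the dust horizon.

There are 1201 annual layers younger than the dust horizon.
Counting back 1201 years from 2013 CE places the dust horizon in 2013 − 1201 = 812 CE.

812 CE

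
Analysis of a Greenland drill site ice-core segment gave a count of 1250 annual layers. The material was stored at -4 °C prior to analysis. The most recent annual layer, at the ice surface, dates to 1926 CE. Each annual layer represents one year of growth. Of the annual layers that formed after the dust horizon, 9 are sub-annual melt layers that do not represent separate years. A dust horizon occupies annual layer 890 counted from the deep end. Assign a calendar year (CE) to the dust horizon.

1575 CE

The dust horizon sits at annual layer 890 from the deep end, so 1250 − 890 = 360 annual layers formed after it.
360 − 9 false = 351 true annual layers after the dust horizon.
1926 − 351 = 1575 CE.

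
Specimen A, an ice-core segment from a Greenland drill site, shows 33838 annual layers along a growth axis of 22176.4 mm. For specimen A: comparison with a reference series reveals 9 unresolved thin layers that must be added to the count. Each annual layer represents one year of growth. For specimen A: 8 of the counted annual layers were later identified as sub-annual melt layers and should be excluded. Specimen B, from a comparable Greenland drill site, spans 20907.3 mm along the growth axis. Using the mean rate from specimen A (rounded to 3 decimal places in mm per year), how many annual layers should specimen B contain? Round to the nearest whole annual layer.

31920 annual layers

Specimen A: true annual layer count = 33838 − 8 + 9 = 33839.
A: 22176.4 mm over 33839 years gives 22176.4 / 33839 ≈ 0.655 mm per year.
B spans 20907.3 / 0.655 = 31919.54 years ≈ 31920 annual layers.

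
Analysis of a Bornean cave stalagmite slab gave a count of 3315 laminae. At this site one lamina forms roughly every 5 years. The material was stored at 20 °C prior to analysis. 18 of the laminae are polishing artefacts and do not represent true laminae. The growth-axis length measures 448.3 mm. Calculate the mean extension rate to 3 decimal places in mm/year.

0.027 mm/year

True lamina count = 3315 − 18 = 3297.
At 5 years per lamina, 3297 × 5 = 16485 years.
Extension rate ≈ 448.3 / 16485 = 0.027 mm/year.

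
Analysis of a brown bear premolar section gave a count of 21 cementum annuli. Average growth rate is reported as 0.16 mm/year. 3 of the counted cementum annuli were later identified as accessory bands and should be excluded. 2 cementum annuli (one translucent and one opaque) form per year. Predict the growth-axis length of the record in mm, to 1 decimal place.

After corrections the count is 21 − 3 = 18 cementum annuli.
18 cementum annuli at 2 per year is 18 / 2 = 9 years.
Predicted length = 0.16 mm/year × 9 years = 1.4 mm.

1.4 mm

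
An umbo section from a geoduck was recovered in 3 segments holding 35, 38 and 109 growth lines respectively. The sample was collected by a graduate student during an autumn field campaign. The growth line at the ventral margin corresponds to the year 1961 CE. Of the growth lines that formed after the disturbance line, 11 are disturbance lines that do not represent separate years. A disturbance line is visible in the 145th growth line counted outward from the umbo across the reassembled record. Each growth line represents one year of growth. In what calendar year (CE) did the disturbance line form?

1935 CE

Total growth lines = 35 + 38 + 109 = 182.
Between growth line 145 and the ventral margin there are 182 − 145 = 37 growth lines.
Excluding 11 false growth lines: 37 − 11 = 26.
Counting back 26 years from 1961 CE places the disturbance line in 1961 − 26 = 1935 CE.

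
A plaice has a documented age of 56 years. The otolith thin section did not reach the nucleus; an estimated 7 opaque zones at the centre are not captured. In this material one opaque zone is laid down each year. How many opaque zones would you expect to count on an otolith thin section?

One opaque zone per year gives 56 opaque zones over 56 years.
56 − 7 missed = 49 opaque zones expected in the prepared section.

49 opaque zones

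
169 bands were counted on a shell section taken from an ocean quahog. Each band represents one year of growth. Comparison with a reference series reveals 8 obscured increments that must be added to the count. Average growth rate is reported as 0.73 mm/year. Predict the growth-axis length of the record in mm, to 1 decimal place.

Adjusted count: 169 + 8 = 177 bands.
Predicted length = 0.73 mm/year × 177 years = 129.2 mm.

129.2 mm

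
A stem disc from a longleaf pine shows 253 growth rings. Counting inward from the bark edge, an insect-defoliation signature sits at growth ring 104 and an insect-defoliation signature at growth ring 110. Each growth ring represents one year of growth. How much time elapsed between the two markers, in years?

6 years

Separation: 110 − 104 = 6 growth rings.
One growth ring per year makes the interval 6 years.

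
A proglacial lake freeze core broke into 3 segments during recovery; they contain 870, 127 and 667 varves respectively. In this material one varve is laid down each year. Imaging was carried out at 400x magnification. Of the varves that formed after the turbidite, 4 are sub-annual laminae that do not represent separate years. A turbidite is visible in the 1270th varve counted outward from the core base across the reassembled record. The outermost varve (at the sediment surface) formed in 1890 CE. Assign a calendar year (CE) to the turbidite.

1500 CE

Total varves = 870 + 127 + 667 = 1664.
The turbidite sits at varve 1270 from the core base, so 1664 − 1270 = 394 varves formed after it.
394 − 4 false = 390 true varves after the turbidite.
The varve at the sediment surface is 1890 CE, so the turbidite dates to 1890 − 390 = 1500 CE.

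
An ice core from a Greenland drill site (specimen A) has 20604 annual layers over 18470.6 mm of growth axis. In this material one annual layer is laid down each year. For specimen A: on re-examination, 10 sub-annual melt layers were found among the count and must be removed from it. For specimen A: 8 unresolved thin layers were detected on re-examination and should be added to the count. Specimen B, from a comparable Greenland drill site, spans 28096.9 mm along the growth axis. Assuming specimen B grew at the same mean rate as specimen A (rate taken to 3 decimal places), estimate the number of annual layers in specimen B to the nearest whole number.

31323 annual layers

Specimen A: correcting the raw count gives 20604 − 10 + 8 = 20602 true annual layers.
A: Mean rate = 18470.6 mm / 20602 years ≈ 0.897 mm/yr.
B spans 28096.9 / 0.897 = 31323.19 years ≈ 31323 annual layers.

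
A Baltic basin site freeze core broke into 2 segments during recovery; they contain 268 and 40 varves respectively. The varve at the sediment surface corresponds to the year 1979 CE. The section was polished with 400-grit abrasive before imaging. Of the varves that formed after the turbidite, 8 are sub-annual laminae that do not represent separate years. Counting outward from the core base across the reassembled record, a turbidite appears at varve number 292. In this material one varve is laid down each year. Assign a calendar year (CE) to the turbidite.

1971 CE

Total varves = 268 + 40 = 308.
The turbidite sits at varve 292 from the core base, so 308 − 292 = 16 varves formed after it.
Excluding 8 false varves: 16 − 8 = 8.
The varve at the sediment surface is 1979 CE, so the turbidite dates to 1979 − 8 = 1971 CE.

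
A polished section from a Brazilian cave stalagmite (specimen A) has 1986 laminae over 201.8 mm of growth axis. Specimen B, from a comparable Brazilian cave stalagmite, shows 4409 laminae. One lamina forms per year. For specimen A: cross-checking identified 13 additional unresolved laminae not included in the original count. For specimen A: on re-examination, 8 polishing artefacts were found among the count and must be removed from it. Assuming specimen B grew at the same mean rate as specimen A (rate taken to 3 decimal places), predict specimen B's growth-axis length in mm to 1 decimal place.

445.3 mm

Specimen A: after corrections the count is 1986 − 8 + 13 = 1991 laminae.
A: Extension rate ≈ 201.8 / 1991 = 0.101 mm/year.
Length of B = 0.101 × 4409 = 445.3 mm.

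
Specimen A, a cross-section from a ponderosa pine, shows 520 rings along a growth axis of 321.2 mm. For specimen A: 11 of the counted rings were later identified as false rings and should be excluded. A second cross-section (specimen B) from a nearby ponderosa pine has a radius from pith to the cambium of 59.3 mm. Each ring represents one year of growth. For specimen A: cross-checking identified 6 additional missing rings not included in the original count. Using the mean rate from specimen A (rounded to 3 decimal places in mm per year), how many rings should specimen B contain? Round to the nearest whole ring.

95 rings

Specimen A: correcting the raw count gives 520 − 11 + 6 = 515 true rings.
A: Extension rate ≈ 321.2 / 515 = 0.624 mm per year.
For B, 59.3 / 0.624 = 95.03 years ≈ 95 rings.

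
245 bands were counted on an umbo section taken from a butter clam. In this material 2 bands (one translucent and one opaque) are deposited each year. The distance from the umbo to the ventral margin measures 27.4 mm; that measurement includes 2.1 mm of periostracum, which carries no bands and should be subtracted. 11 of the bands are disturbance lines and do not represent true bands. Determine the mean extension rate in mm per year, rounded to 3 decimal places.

Adjusted count: 245 − 11 = 234 bands.
234 bands at 2 per year is 234 / 2 = 117 years.
The growth record spans 27.4 − 2.1 = 25.3 mm.
25.3 mm over 117 years gives 25.3 / 117 ≈ 0.216 mm per year.

0.216 mm per year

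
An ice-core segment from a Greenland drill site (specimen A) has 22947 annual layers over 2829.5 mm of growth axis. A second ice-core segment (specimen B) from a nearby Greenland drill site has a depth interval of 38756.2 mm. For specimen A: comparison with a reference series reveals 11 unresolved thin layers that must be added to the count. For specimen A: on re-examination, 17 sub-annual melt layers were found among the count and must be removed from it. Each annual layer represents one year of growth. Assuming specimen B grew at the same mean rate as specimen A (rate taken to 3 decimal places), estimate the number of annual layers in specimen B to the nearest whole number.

315091 annual layers

Specimen A: adjusted count: 22947 − 17 + 11 = 22941 annual layers.
A: Mean rate = 2829.5 mm / 22941 years ≈ 0.123 mm per year.
Specimen B: 38756.2 mm / 0.123 mm per year = 315091.06 years ≈ 315091 annual layers.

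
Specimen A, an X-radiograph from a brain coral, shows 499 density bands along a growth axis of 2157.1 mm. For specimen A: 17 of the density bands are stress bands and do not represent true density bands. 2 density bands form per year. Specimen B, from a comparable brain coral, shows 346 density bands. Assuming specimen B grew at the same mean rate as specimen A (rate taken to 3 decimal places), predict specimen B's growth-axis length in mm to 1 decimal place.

1548.5 mm

Specimen A: adjusted count: 499 − 17 = 482 density bands.
Specimen A: 482 density bands at 2 per year is 482 / 2 = 241 years.
A: Mean rate = 2157.1 mm / 241 years ≈ 8.951 mm per year.
Specimen B: with 2 density bands per year, 346 / 2 = 173 years. Length of B = 8.951 × 173 = 1548.5 mm.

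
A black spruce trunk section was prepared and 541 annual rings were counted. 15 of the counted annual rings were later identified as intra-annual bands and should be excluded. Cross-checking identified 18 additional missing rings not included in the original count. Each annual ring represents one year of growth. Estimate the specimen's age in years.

Correcting the raw count gives 541 − 15 + 18 = 544 true annual rings.
One annual ring per year makes the duration 544 years.

544 years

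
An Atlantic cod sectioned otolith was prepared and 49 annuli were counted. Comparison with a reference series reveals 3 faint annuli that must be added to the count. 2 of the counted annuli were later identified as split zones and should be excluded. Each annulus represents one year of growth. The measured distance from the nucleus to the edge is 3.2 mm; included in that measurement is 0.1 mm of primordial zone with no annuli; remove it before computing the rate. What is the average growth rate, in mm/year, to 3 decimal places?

Adjusted count: 49 − 2 + 3 = 50 annuli.
Net length = 3.2 − 0.1 = 3.1 mm.
Extension rate ≈ 3.1 / 50 = 0.062 mm/year.

0.062 mm/year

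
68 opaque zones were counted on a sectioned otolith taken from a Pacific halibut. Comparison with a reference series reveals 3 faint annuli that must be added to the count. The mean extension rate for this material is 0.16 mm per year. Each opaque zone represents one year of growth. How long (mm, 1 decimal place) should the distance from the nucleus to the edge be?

11.4 mm

Correcting the raw count gives 68 + 3 = 71 true opaque zones.
Length ≈ 0.16 × 71 = 11.4 mm.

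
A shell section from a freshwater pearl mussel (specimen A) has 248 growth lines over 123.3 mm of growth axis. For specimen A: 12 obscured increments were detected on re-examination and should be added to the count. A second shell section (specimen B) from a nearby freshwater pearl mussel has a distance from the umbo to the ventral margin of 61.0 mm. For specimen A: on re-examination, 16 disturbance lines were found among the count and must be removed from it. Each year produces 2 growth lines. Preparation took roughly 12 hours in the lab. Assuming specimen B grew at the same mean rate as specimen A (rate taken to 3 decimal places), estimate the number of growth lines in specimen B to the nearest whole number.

Specimen A: correcting the raw count gives 248 − 16 + 12 = 244 true growth lines.
Specimen A: 244 growth lines at 2 per year is 244 / 2 = 122 years.
A: Extension rate ≈ 123.3 / 122 = 1.011 mm/yr.
B spans 61.0 / 1.011 = 60.34 years; at 2 growth lines per year that is 60.34 × 2 ≈ 121 growth lines.

121 growth lines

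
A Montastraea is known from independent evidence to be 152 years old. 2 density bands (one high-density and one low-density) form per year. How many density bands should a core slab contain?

152 years at 2 density bands per year gives 152 × 2 = 304 density bands.
So 304 density bands should be present.

304 density bands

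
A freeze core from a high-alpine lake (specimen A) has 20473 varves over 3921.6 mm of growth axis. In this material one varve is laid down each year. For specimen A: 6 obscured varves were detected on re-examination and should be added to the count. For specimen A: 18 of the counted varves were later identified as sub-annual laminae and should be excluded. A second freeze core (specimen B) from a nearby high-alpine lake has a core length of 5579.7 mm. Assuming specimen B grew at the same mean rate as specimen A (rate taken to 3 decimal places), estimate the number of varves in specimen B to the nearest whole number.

Specimen A: adjusted count: 20473 − 18 + 6 = 20461 varves.
A: Extension rate ≈ 3921.6 / 20461 = 0.192 mm/year.
B spans 5579.7 / 0.192 = 29060.94 years ≈ 29061 varves.

29061 varves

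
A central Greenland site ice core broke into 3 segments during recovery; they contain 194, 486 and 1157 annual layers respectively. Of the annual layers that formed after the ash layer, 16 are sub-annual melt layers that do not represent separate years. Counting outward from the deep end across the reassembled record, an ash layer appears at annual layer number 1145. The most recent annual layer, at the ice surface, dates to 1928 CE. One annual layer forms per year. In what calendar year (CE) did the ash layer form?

1252 CE

Total annual layers = 194 + 486 + 1157 = 1837.
1837 − 1145 = 692 annual layers lie beyond the ash layer toward the ice surface.
692 − 16 false = 676 true annual layers after the ash layer.
1928 − 676 = 1252 CE.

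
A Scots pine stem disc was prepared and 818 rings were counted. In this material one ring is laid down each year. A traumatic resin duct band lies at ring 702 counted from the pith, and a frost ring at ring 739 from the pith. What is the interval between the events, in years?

37 years

739 − 702 = 37 rings lie between the two events.
At one ring per year, 37 years elapsed between them.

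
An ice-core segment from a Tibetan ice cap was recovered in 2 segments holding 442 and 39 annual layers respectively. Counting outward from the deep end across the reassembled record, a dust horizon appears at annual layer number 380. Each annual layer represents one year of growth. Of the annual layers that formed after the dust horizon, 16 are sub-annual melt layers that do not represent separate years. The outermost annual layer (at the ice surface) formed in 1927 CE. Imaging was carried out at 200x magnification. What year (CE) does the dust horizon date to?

1842 CE

Total annual layers = 442 + 39 = 481.
The dust horizon sits at annual layer 380 from the deep end, so 481 − 380 = 101 annual layers formed after it.
101 − 16 false = 85 true annual layers after the dust horizon.
1927 − 85 = 1842 CE.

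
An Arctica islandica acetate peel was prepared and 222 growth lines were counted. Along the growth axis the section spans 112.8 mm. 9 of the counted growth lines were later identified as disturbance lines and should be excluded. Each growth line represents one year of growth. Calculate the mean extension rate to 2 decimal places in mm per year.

Correcting the raw count gives 222 − 9 = 213 true growth lines.
112.8 mm over 213 years gives 112.8 / 213 ≈ 0.53 mm per year.

0.53 mm per year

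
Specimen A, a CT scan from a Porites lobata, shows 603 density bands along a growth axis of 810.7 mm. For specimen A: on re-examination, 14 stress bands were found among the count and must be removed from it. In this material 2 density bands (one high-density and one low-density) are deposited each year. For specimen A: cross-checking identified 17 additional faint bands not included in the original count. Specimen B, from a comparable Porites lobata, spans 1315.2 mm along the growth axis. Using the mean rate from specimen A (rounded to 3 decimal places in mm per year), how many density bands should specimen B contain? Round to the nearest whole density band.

Specimen A: after corrections the count is 603 − 14 + 17 = 606 density bands.
Specimen A: dividing by 2 density bands per year: 606 / 2 = 303 years.
A: 810.7 mm over 303 years gives 810.7 / 303 ≈ 2.676 mm per year.
For B, 1315.2 / 2.676 = 491.48 years; at 2 density bands per year that is 491.48 × 2 ≈ 983 density bands.

983 density bands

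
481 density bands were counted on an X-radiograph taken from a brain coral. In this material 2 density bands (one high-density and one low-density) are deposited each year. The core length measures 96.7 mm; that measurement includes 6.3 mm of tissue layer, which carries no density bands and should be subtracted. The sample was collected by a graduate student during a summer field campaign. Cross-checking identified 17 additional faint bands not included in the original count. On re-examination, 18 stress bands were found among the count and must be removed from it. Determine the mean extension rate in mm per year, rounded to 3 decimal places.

0.377 mm per year

Adjusted count: 481 − 18 + 17 = 480 density bands.
Dividing by 2 density bands per year: 480 / 2 = 240 years.
Net length = 96.7 − 6.3 = 90.4 mm.
Extension rate ≈ 90.4 / 240 = 0.377 mm per year.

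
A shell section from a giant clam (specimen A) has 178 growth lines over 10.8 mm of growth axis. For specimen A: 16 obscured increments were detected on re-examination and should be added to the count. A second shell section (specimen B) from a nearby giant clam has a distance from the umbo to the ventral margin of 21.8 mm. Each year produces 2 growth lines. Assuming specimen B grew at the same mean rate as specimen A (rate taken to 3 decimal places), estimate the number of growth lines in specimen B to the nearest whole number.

393 growth lines

Specimen A: correcting the raw count gives 178 + 16 = 194 true growth lines.
Specimen A: 194 growth lines at 2 per year is 194 / 2 = 97 years.
A: Extension rate ≈ 10.8 / 97 = 0.111 mm/yr.
B spans 21.8 / 0.111 = 196.40 years; at 2 growth lines per year that is 196.40 × 2 ≈ 393 growth lines.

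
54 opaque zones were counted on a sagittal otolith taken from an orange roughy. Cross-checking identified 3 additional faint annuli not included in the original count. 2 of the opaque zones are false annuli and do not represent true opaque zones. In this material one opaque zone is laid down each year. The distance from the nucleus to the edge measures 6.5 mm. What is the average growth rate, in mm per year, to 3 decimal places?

Correcting the raw count gives 54 − 2 + 3 = 55 true opaque zones.
6.5 mm over 55 years gives 6.5 / 55 ≈ 0.118 mm per year.

0.118 mm per year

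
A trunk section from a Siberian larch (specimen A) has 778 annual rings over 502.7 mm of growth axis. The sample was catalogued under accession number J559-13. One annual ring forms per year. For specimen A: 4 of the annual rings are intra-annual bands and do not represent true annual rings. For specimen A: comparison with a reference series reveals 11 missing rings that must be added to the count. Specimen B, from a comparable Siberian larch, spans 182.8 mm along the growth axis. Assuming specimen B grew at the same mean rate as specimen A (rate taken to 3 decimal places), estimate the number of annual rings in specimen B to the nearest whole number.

286 annual rings

Specimen A: adjusted count: 778 − 4 + 11 = 785 annual rings.
A: Extension rate ≈ 502.7 / 785 = 0.640 mm/year.
For B, 182.8 / 0.640 = 285.62 years ≈ 286 annual rings.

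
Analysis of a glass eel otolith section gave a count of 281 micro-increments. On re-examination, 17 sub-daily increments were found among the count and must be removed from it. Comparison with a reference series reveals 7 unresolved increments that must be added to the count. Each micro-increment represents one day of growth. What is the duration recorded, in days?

Correcting the raw count gives 281 − 17 + 7 = 271 true micro-increments.
At one micro-increment per day, that is 271 days.

271 days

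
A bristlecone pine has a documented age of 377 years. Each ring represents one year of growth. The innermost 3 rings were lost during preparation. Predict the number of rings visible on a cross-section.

Expected rings over 377 years: 377.
Less the 3 uncaptured rings: 377 − 3 = 374.

374 rings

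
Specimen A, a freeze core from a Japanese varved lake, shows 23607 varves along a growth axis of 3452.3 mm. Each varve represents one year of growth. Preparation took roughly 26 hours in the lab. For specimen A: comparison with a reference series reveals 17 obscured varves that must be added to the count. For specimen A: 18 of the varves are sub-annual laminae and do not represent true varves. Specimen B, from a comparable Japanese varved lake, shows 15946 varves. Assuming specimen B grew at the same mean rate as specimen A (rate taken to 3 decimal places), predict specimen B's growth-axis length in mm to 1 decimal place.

2328.1 mm

Specimen A: correcting the raw count gives 23607 − 18 + 17 = 23606 true varves.
A: Extension rate ≈ 3452.3 / 23606 = 0.146 mm per year.
For B, 0.146 mm/year × 15946 years = 2328.1 mm.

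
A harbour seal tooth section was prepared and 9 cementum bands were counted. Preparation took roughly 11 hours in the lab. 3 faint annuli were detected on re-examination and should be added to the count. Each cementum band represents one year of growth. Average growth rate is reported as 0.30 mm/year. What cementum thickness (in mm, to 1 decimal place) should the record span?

3.6 mm

Correcting the raw count gives 9 + 3 = 12 true cementum bands.
Predicted length = 0.30 mm/year × 12 years = 3.6 mm.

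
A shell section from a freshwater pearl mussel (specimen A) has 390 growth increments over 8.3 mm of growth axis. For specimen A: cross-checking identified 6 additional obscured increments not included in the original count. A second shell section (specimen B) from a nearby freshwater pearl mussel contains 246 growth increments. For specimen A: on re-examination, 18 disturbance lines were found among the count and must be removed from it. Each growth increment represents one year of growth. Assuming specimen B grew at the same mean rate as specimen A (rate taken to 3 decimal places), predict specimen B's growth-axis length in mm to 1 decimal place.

5.4 mm

Specimen A: adjusted count: 390 − 18 + 6 = 378 growth increments.
A: Mean rate = 8.3 mm / 378 years ≈ 0.022 mm/year.
B's length ≈ 0.022 × 246 = 5.4 mm.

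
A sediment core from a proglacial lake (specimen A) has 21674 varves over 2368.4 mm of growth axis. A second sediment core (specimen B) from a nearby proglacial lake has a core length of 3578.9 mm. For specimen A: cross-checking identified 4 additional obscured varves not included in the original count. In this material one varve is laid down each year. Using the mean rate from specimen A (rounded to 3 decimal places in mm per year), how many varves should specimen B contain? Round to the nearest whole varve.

32834 varves

Specimen A: adjusted count: 21674 + 4 = 21678 varves.
A: 2368.4 mm over 21678 years gives 2368.4 / 21678 ≈ 0.109 mm/yr.
For B, 3578.9 / 0.109 = 32833.94 years ≈ 32834 varves.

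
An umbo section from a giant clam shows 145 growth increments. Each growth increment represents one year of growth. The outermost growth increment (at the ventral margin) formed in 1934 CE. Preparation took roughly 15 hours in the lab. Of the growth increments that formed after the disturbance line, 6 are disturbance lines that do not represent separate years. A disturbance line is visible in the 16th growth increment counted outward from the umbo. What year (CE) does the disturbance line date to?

1811 CE

Between growth increment 16 and the ventral margin there are 145 − 16 = 129 growth increments.
Removing the 6 false growth increments leaves 129 − 6 = 123 true growth increments beyond the disturbance line.
The growth increment at the ventral margin is 1934 CE, so the disturbance line dates to 1934 − 123 = 1811 CE.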